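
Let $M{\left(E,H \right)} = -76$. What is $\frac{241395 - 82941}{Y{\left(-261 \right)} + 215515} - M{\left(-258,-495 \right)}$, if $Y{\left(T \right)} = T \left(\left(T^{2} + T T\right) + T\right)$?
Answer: $\frac{1340390761}{17637763} \approx 75.995$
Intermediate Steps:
$Y{\left(T \right)} = T \left(T + 2 T^{2}\right)$ ($Y{\left(T \right)} = T \left(\left(T^{2} + T^{2}\right) + T\right) = T \left(2 T^{2} + T\right) = T \left(T + 2 T^{2}\right)$)
$\frac{241395 - 82941}{Y{\left(-261 \right)} + 215515} - M{\left(-258,-495 \right)} = \frac{241395 - 82941}{\left(-261\right)^{2} \left(1 + 2 \left(-261\right)\right) + 215515} - -76 = \frac{158454}{68121 \left(1 - 522\right) + 215515} + 76 = \frac{158454}{68121 \left(-521\right) + 215515} + 76 = \frac{158454}{-35491041 + 215515} + 76 = \frac{158454}{-35275526} + 76 = 158454 \left(- \frac{1}{35275526}\right) + 76 = - \frac{79227}{17637763} + 76 = \frac{1340390761}{17637763}$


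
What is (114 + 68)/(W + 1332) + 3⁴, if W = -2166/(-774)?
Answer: 13970787/172189 ≈ 81.136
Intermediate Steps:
W = 361/129 (W = -2166*(-1/774) = 361/129 ≈ 2.7985)
(114 + 68)/(W + 1332) + 3⁴ = (114 + 68)/(361/129 + 1332) + 3⁴ = 182/(172189/129) + 81 = 182*(129/172189) + 81 = 23478/172189 + 81 = 13970787/172189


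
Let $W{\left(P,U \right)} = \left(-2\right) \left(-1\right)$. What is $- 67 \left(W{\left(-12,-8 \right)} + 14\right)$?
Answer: $-1072$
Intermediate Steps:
$W{\left(P,U \right)} = 2$
$- 67 \left(W{\left(-12,-8 \right)} + 14\right) = - 67 \left(2 + 14\right) = \left(-67\right) 16 = -1072$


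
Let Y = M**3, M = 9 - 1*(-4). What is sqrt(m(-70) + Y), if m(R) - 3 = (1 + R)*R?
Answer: sqrt(7030) ≈ 83.845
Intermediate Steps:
M = 13 (M = 9 + 4 = 13)
m(R) = 3 + R*(1 + R) (m(R) = 3 + (1 + R)*R = 3 + R*(1 + R))
Y = 2197 (Y = 13**3 = 2197)
sqrt(m(-70) + Y) = sqrt((3 - 70 + (-70)**2) + 2197) = sqrt((3 - 70 + 4900) + 2197) = sqrt(4833 + 2197) = sqrt(7030)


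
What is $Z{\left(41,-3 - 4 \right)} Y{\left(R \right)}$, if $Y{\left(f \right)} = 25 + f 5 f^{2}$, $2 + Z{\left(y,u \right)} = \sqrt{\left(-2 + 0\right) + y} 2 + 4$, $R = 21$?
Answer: $92660 + 92660 \sqrt{39} \approx 6.7132 \cdot 10^{5}$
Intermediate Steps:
$Z{\left(y,u \right)} = 2 + 2 \sqrt{-2 + y}$ ($Z{\left(y,u \right)} = -2 + \left(\sqrt{\left(-2 + 0\right) + y} 2 + 4\right) = -2 + \left(\sqrt{-2 + y} 2 + 4\right) = -2 + \left(2 \sqrt{-2 + y} + 4\right) = -2 + \left(4 + 2 \sqrt{-2 + y}\right) = 2 + 2 \sqrt{-2 + y}$)
$Y{\left(f \right)} = 25 + 5 f^{3}$
$Z{\left(41,-3 - 4 \right)} Y{\left(R \right)} = \left(2 + 2 \sqrt{-2 + 41}\right) \left(25 + 5 \cdot 21^{3}\right) = \left(2 + 2 \sqrt{39}\right) \left(25 + 5 \cdot 9261\right) = \left(2 + 2 \sqrt{39}\right) \left(25 + 46305\right) = \left(2 + 2 \sqrt{39}\right) 46330 = 92660 + 92660 \sqrt{39}$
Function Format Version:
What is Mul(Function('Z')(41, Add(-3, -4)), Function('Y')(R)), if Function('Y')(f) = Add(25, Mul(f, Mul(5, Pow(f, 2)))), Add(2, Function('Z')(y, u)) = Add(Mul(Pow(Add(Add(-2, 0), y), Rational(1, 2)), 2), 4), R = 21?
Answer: Add(92660, Mul(92660, Pow(39, Rational(1, 2)))) ≈ 6.7132e+5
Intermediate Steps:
Function('Z')(y, u) = Add(2, Mul(2, Pow(Add(-2, y), Rational(1, 2)))) (Function('Z')(y, u) = Add(-2, Add(Mul(Pow(Add(Add(-2, 0), y), Rational(1, 2)), 2), 4)) = Add(-2, Add(Mul(Pow(Add(-2, y), Rational(1, 2)), 2), 4)) = Add(-2, Add(Mul(2, Pow(Add(-2, y), Rational(1, 2))), 4)) = Add(-2, Add(4, Mul(2, Pow(Add(-2, y), Rational(1, 2))))) = Add(2, Mul(2, Pow(Add(-2, y), Rational(1, 2)))))
Function('Y')(f) = Add(25, Mul(5, Pow(f, 3)))
Mul(Function('Z')(41, Add(-3, -4)), Function('Y')(R)) = Mul(Add(2, Mul(2, Pow(Add(-2, 41), Rational(1, 2)))), Add(25, Mul(5, Pow(21, 3)))) = Mul(Add(2, Mul(2, Pow(39, Rational(1, 2)))), Add(25, Mul(5, 9261))) = Mul(Add(2, Mul(2, Pow(39, Rational(1, 2)))), Add(25, 46305)) = Mul(Add(2, Mul(2, Pow(39, Rational(1, 2)))), 46330) = Add(92660, Mul(92660, Pow(39, Rational(1, 2))))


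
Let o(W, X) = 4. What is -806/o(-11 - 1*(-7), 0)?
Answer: -403/2 ≈ -201.50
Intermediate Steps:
-806/o(-11 - 1*(-7), 0) = -806/4 = -806*¼ = -403/2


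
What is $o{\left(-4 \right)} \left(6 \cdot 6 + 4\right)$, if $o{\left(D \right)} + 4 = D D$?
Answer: $480$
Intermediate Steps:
$o{\left(D \right)} = -4 + D^{2}$ ($o{\left(D \right)} = -4 + D D = -4 + D^{2}$)
$o{\left(-4 \right)} \left(6 \cdot 6 + 4\right) = \left(-4 + \left(-4\right)^{2}\right) \left(6 \cdot 6 + 4\right) = \left(-4 + 16\right) \left(36 + 4\right) = 12 \cdot 40 = 480$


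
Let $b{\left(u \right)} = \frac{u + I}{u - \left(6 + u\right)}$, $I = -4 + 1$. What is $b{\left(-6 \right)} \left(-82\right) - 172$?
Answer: $-295$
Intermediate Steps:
$I = -3$
$b{\left(u \right)} = \frac{1}{2} - \frac{u}{6}$ ($b{\left(u \right)} = \frac{u - 3}{u - \left(6 + u\right)} = \frac{-3 + u}{-6} = \left(-3 + u\right) \left(- \frac{1}{6}\right) = \frac{1}{2} - \frac{u}{6}$)
$b{\left(-6 \right)} \left(-82\right) - 172 = \left(\frac{1}{2} - -1\right) \left(-82\right) - 172 = \left(\frac{1}{2} + 1\right) \left(-82\right) - 172 = \frac{3}{2} \left(-82\right) - 172 = -123 - 172 = -295$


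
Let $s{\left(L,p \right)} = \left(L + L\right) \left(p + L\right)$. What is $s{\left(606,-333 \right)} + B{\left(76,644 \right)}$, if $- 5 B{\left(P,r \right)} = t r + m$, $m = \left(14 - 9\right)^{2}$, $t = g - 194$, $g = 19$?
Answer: $353411$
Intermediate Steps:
$t = -175$ ($t = 19 - 194 = -175$)
$s{\left(L,p \right)} = 2 L \left(L + p\right)$
$m = 25$ ($m = 5^{2} = 25$)
$B{\left(P,r \right)} = -5 + 35 r$ ($B{\left(P,r \right)} = - \frac{- 175 r + 25}{5} = - \frac{25 - 175 r}{5} = -5 + 35 r$)
$s{\left(606,-333 \right)} + B{\left(76,644 \right)} = 2 \cdot 606 \left(606 - 333\right) + \left(-5 + 35 \cdot 644\right) = 2 \cdot 606 \cdot 273 + \left(-5 + 22540\right) = 330876 + 22535 = 353411$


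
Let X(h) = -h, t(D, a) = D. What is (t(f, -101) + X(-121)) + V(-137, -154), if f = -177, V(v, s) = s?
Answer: -210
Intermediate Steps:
(t(f, -101) + X(-121)) + V(-137, -154) = (-177 - 1*(-121)) - 154 = (-177 + 121) - 154 = -56 - 154 = -210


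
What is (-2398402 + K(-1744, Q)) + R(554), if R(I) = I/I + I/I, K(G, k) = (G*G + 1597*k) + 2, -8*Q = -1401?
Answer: 7382501/8 ≈ 9.2281e+5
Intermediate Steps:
Q = 1401/8 (Q = -1/8*(-1401) = 1401/8 ≈ 175.13)
K(G, k) = 2 + G**2 + 1597*k (K(G, k) = (G**2 + 1597*k) + 2 = 2 + G**2 + 1597*k)
R(I) = 2 (R(I) = 1 + 1 = 2)
(-2398402 + K(-1744, Q)) + R(554) = (-2398402 + (2 + (-1744)**2 + 1597*(1401/8))) + 2 = (-2398402 + (2 + 3041536 + 2237397/8)) + 2 = (-2398402 + 26569701/8) + 2 = 7382485/8 + 2 = 7382501/8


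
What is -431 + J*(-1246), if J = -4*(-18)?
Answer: -90143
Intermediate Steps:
J = 72
-431 + J*(-1246) = -431 + 72*(-1246) = -431 - 89712 = -90143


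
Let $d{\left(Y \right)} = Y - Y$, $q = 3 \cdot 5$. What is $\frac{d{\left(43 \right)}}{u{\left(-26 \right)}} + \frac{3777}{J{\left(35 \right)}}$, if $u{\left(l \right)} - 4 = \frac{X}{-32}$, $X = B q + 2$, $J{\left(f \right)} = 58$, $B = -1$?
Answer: $\frac{3777}{58} \approx 65.121$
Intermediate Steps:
$q = 15$
$X = -13$ ($X = \left(-1\right) 15 + 2 = -15 + 2 = -13$)
$d{\left(Y \right)} = 0$
$u{\left(l \right)} = \frac{141}{32}$ ($u{\left(l \right)} = 4 - \frac{13}{-32} = 4 - - \frac{13}{32} = 4 + \frac{13}{32} = \frac{141}{32}$)
$\frac{d{\left(43 \right)}}{u{\left(-26 \right)}} + \frac{3777}{J{\left(35 \right)}} = \frac{0}{\frac{141}{32}} + \frac{3777}{58} = 0 \cdot \frac{32}{141} + 3777 \cdot \frac{1}{58} = 0 + \frac{3777}{58} = \frac{3777}{58}$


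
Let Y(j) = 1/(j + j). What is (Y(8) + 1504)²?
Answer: 579124225/256 ≈ 2.2622e+6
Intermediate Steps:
Y(j) = 1/(2*j)
(Y(8) + 1504)² = ((½)/8 + 1504)² = ((½)*(⅛) + 1504)² = (1/16 + 1504)² = (24065/16)² = 579124225/256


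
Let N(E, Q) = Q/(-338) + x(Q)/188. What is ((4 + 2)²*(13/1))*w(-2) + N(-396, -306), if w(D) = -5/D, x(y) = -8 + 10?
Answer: 18601171/15886 ≈ 1170.9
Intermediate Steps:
x(y) = 2
N(E, Q) = 1/94 - Q/338 (N(E, Q) = Q/(-338) + 2/188 = Q*(-1/338) + 2*(1/188) = -Q/338 + 1/94 = 1/94 - Q/338)
((4 + 2)²*(13/1))*w(-2) + N(-396, -306) = ((4 + 2)²*(13/1))*(-5/(-2)) + (1/94 - 1/338*(-306)) = (6²*(13*1))*(-5*(-½)) + (1/94 + 153/169) = (36*13)*(5/2) + 14551/15886 = 468*(5/2) + 14551/15886 = 1170 + 14551/15886 = 18601171/15886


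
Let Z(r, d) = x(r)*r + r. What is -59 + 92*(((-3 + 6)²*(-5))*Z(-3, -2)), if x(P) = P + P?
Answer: -62159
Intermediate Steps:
x(P) = 2*P
Z(r, d) = r + 2*r² (Z(r, d) = (2*r)*r + r = 2*r² + r = r + 2*r²)
-59 + 92*(((-3 + 6)²*(-5))*Z(-3, -2)) = -59 + 92*(((-3 + 6)²*(-5))*(-3*(1 + 2*(-3)))) = -59 + 92*((3²*(-5))*(-3*(1 - 6))) = -59 + 92*((9*(-5))*(-3*(-5))) = -59 + 92*(-45*15) = -59 + 92*(-675) = -59 - 62100 = -62159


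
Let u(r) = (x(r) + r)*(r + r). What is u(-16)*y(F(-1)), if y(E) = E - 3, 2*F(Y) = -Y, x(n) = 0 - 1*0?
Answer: -1280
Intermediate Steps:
x(n) = 0 (x(n) = 0 + 0 = 0)
F(Y) = -Y/2 (F(Y) = (-Y)/2 = -Y/2)
y(E) = -3 + E
u(r) = 2*r² (u(r) = (0 + r)*(r + r) = r*(2*r) = 2*r²)
u(-16)*y(F(-1)) = (2*(-16)²)*(-3 - ½*(-1)) = (2*256)*(-3 + ½) = 512*(-5/2) = -1280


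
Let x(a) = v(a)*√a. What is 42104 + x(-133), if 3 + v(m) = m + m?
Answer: 42104 - 269*I*√133 ≈ 42104.0 - 3102.3*I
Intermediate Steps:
v(m) = -3 + 2*m (v(m) = -3 + (m + m) = -3 + 2*m)
x(a) = √a*(-3 + 2*a) (x(a) = (-3 + 2*a)*√a = √a*(-3 + 2*a))
42104 + x(-133) = 42104 + √(-133)*(-3 + 2*(-133)) = 42104 + (I*√133)*(-3 - 266) = 42104 + (I*√133)*(-269) = 42104 - 269*I*√133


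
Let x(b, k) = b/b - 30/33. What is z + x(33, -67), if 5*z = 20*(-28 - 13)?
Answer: -1803/11 ≈ -163.91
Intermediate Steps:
x(b, k) = 1/11 (x(b, k) = 1 - 30*1/33 = 1 - 10/11 = 1/11)
z = -164 (z = (20*(-28 - 13))/5 = (20*(-41))/5 = (⅕)*(-820) = -164)
z + x(33, -67) = -164 + 1/11 = -1803/11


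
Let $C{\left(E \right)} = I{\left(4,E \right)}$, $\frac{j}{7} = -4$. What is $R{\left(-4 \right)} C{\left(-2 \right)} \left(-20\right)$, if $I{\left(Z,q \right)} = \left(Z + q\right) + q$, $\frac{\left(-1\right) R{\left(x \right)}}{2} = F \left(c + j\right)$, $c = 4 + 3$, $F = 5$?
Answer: $0$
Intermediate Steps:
$j = -28$ ($j = 7 \left(-4\right) = -28$)
$c = 7$
$R{\left(x \right)} = 210$ ($R{\left(x \right)} = - 2 \cdot 5 \left(7 - 28\right) = - 2 \cdot 5 \left(-21\right) = \left(-2\right) \left(-105\right) = 210$)
$I{\left(Z,q \right)} = Z + 2 q$
$C{\left(E \right)} = 4 + 2 E$
$R{\left(-4 \right)} C{\left(-2 \right)} \left(-20\right) = 210 \left(4 + 2 \left(-2\right)\right) \left(-20\right) = 210 \left(4 - 4\right) \left(-20\right) = 210 \cdot 0 \left(-20\right) = 0 \left(-20\right) = 0$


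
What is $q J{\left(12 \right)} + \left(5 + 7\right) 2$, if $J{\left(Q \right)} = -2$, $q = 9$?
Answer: $6$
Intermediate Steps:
$q J{\left(12 \right)} + \left(5 + 7\right) 2 = 9 \left(-2\right) + \left(5 + 7\right) 2 = -18 + 12 \cdot 2 = -18 + 24 = 6$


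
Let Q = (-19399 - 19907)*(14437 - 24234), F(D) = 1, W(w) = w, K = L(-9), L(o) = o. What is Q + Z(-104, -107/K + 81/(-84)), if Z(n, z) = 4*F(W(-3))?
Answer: 385080886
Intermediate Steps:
K = -9
Q = 385080882 (Q = -39306*(-9797) = 385080882)
Z(n, z) = 4 (Z(n, z) = 4*1 = 4)
Q + Z(-104, -107/K + 81/(-84)) = 385080882 + 4 = 385080886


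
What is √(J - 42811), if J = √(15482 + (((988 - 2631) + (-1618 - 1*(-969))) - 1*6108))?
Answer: √(-42811 + √7082) ≈ 206.7*I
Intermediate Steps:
J = √7082 (J = √(15482 + ((-1643 + (-1618 + 969)) - 6108)) = √(15482 + ((-1643 - 649) - 6108)) = √(15482 + (-2292 - 6108)) = √(15482 - 8400) = √7082 ≈ 84.155)
√(J - 42811) = √(√7082 - 42811) = √(-42811 + √7082)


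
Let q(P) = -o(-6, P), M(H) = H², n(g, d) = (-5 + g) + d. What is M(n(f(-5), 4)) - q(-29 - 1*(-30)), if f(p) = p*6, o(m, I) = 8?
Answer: 969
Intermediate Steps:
f(p) = 6*p
n(g, d) = -5 + d + g
q(P) = -8 (q(P) = -1*8 = -8)
M(n(f(-5), 4)) - q(-29 - 1*(-30)) = (-5 + 4 + 6*(-5))² - 1*(-8) = (-5 + 4 - 30)² + 8 = (-31)² + 8 = 961 + 8 = 969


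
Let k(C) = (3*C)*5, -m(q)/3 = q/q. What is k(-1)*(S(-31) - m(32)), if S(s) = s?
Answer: 420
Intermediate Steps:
m(q) = -3 (m(q) = -3*q/q = -3*1 = -3)
k(C) = 15*C
k(-1)*(S(-31) - m(32)) = (15*(-1))*(-31 - 1*(-3)) = -15*(-31 + 3) = -15*(-28) = 420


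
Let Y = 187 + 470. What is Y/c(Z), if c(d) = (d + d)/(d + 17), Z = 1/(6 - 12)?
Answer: -66357/2 ≈ -33179.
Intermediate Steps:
Z = -⅙ (Z = 1/(-6) = -⅙ ≈ -0.16667)
c(d) = 2*d/(17 + d) (c(d) = (2*d)/(17 + d) = 2*d/(17 + d))
Y = 657
Y/c(Z) = 657/((2*(-⅙)/(17 - ⅙))) = 657/((2*(-⅙)/(101/6))) = 657/((2*(-⅙)*(6/101))) = 657/(-2/101) = 657*(-101/2) = -66357/2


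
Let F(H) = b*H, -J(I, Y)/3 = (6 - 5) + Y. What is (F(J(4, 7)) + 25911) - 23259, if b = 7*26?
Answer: -1716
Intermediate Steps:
b = 182
J(I, Y) = -3 - 3*Y (J(I, Y) = -3*((6 - 5) + Y) = -3*(1 + Y) = -3 - 3*Y)
F(H) = 182*H
(F(J(4, 7)) + 25911) - 23259 = (182*(-3 - 3*7) + 25911) - 23259 = (182*(-3 - 21) + 25911) - 23259 = (182*(-24) + 25911) - 23259 = (-4368 + 25911) - 23259 = 21543 - 23259 = -1716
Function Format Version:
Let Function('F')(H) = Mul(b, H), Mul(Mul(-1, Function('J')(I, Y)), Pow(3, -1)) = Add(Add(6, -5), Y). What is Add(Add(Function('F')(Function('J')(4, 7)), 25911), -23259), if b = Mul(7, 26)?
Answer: -1716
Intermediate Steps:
b = 182
Function('J')(I, Y) = Add(-3, Mul(-3, Y)) (Function('J')(I, Y) = Mul(-3, Add(Add(6, -5), Y)) = Mul(-3, Add(1, Y)) = Add(-3, Mul(-3, Y)))
Function('F')(H) = Mul(182, H)
Add(Add(Function('F')(Function('J')(4, 7)), 25911), -23259) = Add(Add(Mul(182, Add(-3, Mul(-3, 7))), 25911), -23259) = Add(Add(Mul(182, Add(-3, -21)), 25911), -23259) = Add(Add(Mul(182, -24), 25911), -23259) = Add(Add(-4368, 25911), -23259) = Add(21543, -23259) = -1716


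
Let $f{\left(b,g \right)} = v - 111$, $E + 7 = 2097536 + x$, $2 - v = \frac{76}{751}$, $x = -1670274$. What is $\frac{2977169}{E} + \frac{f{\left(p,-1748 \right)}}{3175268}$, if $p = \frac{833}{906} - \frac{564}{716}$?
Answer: $\frac{7099400394536867}{1018843496134340} \approx 6.9681$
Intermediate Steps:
$v = \frac{1426}{751}$ ($v = 2 - \frac{76}{751} = \frac{1426}{751} \approx 1.8988$)
$E = 427255$ ($E = -7 + \left(2097536 - 1670274\right) = -7 + 427262 = 427255$)
$p = \frac{21361}{162174}$ ($p = 833 \cdot \frac{1}{906} - \frac{141}{179} = \frac{833}{906} - \frac{141}{179} = \frac{21361}{162174} \approx 0.13172$)
$f{\left(b,g \right)} = - \frac{81935}{751}$ ($f{\left(b,g \right)} = \frac{1426}{751} - 111 = - \frac{81935}{751}$)
$\frac{2977169}{E} + \frac{f{\left(p,-1748 \right)}}{3175268} = \frac{2977169}{427255} - \frac{81935}{751 \cdot 3175268} = 2977169 \cdot \frac{1}{427255} - \frac{81935}{2384626268} = \frac{2977169}{427255} - \frac{81935}{2384626268} = \frac{7099400394536867}{1018843496134340}$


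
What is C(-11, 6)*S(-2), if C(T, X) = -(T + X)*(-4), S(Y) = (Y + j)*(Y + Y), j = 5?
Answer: 240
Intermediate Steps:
S(Y) = 2*Y*(5 + Y) (S(Y) = (Y + 5)*(Y + Y) = (5 + Y)*(2*Y) = 2*Y*(5 + Y))
C(T, X) = 4*T + 4*X (C(T, X) = -(-4*T - 4*X) = 4*T + 4*X)
C(-11, 6)*S(-2) = (4*(-11) + 4*6)*(2*(-2)*(5 - 2)) = (-44 + 24)*(2*(-2)*3) = -20*(-12) = 240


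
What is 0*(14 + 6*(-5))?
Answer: 0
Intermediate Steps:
0*(14 + 6*(-5)) = 0*(14 - 30) = 0*(-16) = 0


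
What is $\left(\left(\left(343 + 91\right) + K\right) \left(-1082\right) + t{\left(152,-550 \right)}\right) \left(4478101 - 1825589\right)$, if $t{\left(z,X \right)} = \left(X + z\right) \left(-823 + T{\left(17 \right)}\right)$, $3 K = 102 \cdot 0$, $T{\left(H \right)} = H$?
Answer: $-394693785600$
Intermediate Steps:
$K = 0$ ($K = \frac{102 \cdot 0}{3} = \frac{1}{3} \cdot 0 = 0$)
$t{\left(z,X \right)} = - 806 X - 806 z$ ($t{\left(z,X \right)} = \left(X + z\right) \left(-823 + 17\right) = \left(X + z\right) \left(-806\right) = - 806 X - 806 z$)
$\left(\left(\left(343 + 91\right) + K\right) \left(-1082\right) + t{\left(152,-550 \right)}\right) \left(4478101 - 1825589\right) = \left(\left(\left(343 + 91\right) + 0\right) \left(-1082\right) - -320788\right) \left(4478101 - 1825589\right) = \left(\left(434 + 0\right) \left(-1082\right) + \left(443300 - 122512\right)\right) 2652512 = \left(434 \left(-1082\right) + 320788\right) 2652512 = \left(-469588 + 320788\right) 2652512 = \left(-148800\right) 2652512 = -394693785600$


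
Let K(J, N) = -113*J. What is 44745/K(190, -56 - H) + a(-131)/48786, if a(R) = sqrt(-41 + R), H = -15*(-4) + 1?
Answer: -471/226 + I*sqrt(43)/24393 ≈ -2.0841 + 0.00026882*I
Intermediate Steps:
H = 61 (H = 60 + 1 = 61)
44745/K(190, -56 - H) + a(-131)/48786 = 44745/((-113*190)) + sqrt(-41 - 131)/48786 = 44745/(-21470) + sqrt(-172)*(1/48786) = 44745*(-1/21470) + (2*I*sqrt(43))*(1/48786) = -471/226 + I*sqrt(43)/24393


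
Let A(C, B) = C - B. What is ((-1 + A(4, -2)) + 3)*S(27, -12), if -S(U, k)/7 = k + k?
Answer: 1344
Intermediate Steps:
S(U, k) = -14*k (S(U, k) = -7*(k + k) = -14*k)
((-1 + A(4, -2)) + 3)*S(27, -12) = ((-1 + (4 - 1*(-2))) + 3)*(-14*(-12)) = ((-1 + (4 + 2)) + 3)*168 = ((-1 + 6) + 3)*168 = (5 + 3)*168 = 8*168 = 1344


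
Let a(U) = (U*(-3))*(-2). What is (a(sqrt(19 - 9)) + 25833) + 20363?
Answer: 46196 + 6*sqrt(10) ≈ 46215.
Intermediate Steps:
a(U) = 6*U (a(U) = -3*U*(-2) = 6*U)
(a(sqrt(19 - 9)) + 25833) + 20363 = (6*sqrt(19 - 9) + 25833) + 20363 = (6*sqrt(10) + 25833) + 20363 = (25833 + 6*sqrt(10)) + 20363 = 46196 + 6*sqrt(10)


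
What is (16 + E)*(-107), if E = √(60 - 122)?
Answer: -1712 - 107*I*√62 ≈ -1712.0 - 842.52*I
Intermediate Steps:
E = I*√62 (E = √(-62) = I*√62 ≈ 7.874*I)
(16 + E)*(-107) = (16 + I*√62)*(-107) = -1712 - 107*I*√62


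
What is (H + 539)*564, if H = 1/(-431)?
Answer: 131021712/431 ≈ 3.0399e+5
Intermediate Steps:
H = -1/431 ≈ -0.0023202
(H + 539)*564 = (-1/431 + 539)*564 = (232308/431)*564 = 131021712/431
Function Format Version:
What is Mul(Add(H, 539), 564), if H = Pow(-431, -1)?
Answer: Rational(131021712, 431) ≈ 3.0399e+5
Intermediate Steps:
H = Rational(-1, 431) ≈ -0.0023202
Mul(Add(H, 539), 564) = Mul(Add(Rational(-1, 431), 539), 564) = Mul(Rational(232308, 431), 564) = Rational(131021712, 431)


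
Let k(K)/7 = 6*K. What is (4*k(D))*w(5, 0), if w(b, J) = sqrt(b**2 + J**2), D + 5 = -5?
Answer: -8400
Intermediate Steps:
D = -10 (D = -5 - 5 = -10)
k(K) = 42*K (k(K) = 7*(6*K) = 42*K)
w(b, J) = sqrt(J**2 + b**2)
(4*k(D))*w(5, 0) = (4*(42*(-10)))*sqrt(0**2 + 5**2) = (4*(-420))*sqrt(0 + 25) = -1680*sqrt(25) = -1680*5 = -8400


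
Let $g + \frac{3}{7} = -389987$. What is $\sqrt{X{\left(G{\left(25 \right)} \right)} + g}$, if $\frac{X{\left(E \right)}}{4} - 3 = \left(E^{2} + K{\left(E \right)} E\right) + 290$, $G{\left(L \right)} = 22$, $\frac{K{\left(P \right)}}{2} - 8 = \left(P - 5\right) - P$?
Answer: $\frac{2 i \sqrt{4732805}}{7} \approx 621.57 i$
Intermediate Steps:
$K{\left(P \right)} = 6$ ($K{\left(P \right)} = 16 + 2 \left(\left(P - 5\right) - P\right) = 16 + 2 \left(\left(-5 + P\right) - P\right) = 16 + 2 \left(-5\right) = 16 - 10 = 6$)
$g = - \frac{2729912}{7}$ ($g = - \frac{3}{7} - 389987 = - \frac{2729912}{7} \approx -3.8999 \cdot 10^{5}$)
$X{\left(E \right)} = 1172 + 4 E^{2} + 24 E$ ($X{\left(E \right)} = 12 + 4 \left(\left(E^{2} + 6 E\right) + 290\right) = 12 + 4 \left(290 + E^{2} + 6 E\right) = 12 + \left(1160 + 4 E^{2} + 24 E\right) = 1172 + 4 E^{2} + 24 E$)
$\sqrt{X{\left(G{\left(25 \right)} \right)} + g} = \sqrt{\left(1172 + 4 \cdot 22^{2} + 24 \cdot 22\right) - \frac{2729912}{7}} = \sqrt{\left(1172 + 4 \cdot 484 + 528\right) - \frac{2729912}{7}} = \sqrt{\left(1172 + 1936 + 528\right) - \frac{2729912}{7}} = \sqrt{3636 - \frac{2729912}{7}} = \sqrt{- \frac{2704460}{7}} = \frac{2 i \sqrt{4732805}}{7}$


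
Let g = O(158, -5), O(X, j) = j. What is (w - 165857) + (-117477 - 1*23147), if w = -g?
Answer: -306476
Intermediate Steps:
g = -5
w = 5 (w = -1*(-5) = 5)
(w - 165857) + (-117477 - 1*23147) = (5 - 165857) + (-117477 - 1*23147) = -165852 + (-117477 - 23147) = -165852 - 140624 = -306476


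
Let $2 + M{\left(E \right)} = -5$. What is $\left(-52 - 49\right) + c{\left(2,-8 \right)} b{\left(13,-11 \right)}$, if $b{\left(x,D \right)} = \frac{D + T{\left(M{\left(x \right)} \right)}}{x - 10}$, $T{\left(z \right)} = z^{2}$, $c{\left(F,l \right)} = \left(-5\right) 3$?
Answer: $-291$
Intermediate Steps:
$M{\left(E \right)} = -7$ ($M{\left(E \right)} = -2 - 5 = -7$)
$c{\left(F,l \right)} = -15$
$b{\left(x,D \right)} = \frac{49 + D}{-10 + x}$ ($b{\left(x,D \right)} = \frac{D + \left(-7\right)^{2}}{x - 10} = \frac{D + 49}{-10 + x} = \frac{49 + D}{-10 + x}$)
$\left(-52 - 49\right) + c{\left(2,-8 \right)} b{\left(13,-11 \right)} = \left(-52 - 49\right) - 15 \frac{49 - 11}{-10 + 13} = \left(-52 - 49\right) - 15 \cdot \frac{1}{3} \cdot 38 = -101 - 15 \cdot \frac{1}{3} \cdot 38 = -101 - 190 = -291$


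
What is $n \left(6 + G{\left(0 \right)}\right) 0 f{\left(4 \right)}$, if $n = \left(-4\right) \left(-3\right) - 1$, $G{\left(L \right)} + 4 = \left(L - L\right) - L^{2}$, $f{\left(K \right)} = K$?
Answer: $0$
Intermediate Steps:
$G{\left(L \right)} = -4 - L^{2}$ ($G{\left(L \right)} = -4 + \left(\left(L - L\right) - L^{2}\right) = -4 + \left(0 - L^{2}\right) = -4 - L^{2}$)
$n = 11$ ($n = 12 - 1 = 11$)
$n \left(6 + G{\left(0 \right)}\right) 0 f{\left(4 \right)} = 11 \left(6 - 4\right) 0 \cdot 4 = 11 \cdot 2 \cdot 0 \cdot 4 = 11 \cdot 0 \cdot 4 = 0 \cdot 4 = 0$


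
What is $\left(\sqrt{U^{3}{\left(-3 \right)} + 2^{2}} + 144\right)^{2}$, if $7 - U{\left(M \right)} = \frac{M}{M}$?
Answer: $20956 + 576 \sqrt{55} \approx 25228.0$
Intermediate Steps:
$U{\left(M \right)} = 6$ ($U{\left(M \right)} = 7 - \frac{M}{M} = 7 - 1 = 6$)
$\left(\sqrt{U^{3}{\left(-3 \right)} + 2^{2}} + 144\right)^{2} = \left(\sqrt{6^{3} + 2^{2}} + 144\right)^{2} = \left(\sqrt{216 + 4} + 144\right)^{2} = \left(\sqrt{220} + 144\right)^{2} = \left(2 \sqrt{55} + 144\right)^{2} = \left(144 + 2 \sqrt{55}\right)^{2}$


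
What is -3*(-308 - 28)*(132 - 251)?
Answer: -119952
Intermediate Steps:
-3*(-308 - 28)*(132 - 251) = -(-1008)*(-119) = -3*39984 = -119952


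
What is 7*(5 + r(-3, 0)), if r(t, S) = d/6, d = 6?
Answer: 42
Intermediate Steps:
r(t, S) = 1 (r(t, S) = 6/6 = 6*(1/6) = 1)
7*(5 + r(-3, 0)) = 7*(5 + 1) = 7*6 = 42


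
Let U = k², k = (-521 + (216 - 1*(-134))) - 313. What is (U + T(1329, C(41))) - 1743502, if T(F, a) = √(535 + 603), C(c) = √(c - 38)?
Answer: -1509246 + √1138 ≈ -1.5092e+6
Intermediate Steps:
C(c) = √(-38 + c)
k = -484 (k = (-521 + (216 + 134)) - 313 = (-521 + 350) - 313 = -171 - 313 = -484)
U = 234256 (U = (-484)² = 234256)
T(F, a) = √1138
(U + T(1329, C(41))) - 1743502 = (234256 + √1138) - 1743502 = -1509246 + √1138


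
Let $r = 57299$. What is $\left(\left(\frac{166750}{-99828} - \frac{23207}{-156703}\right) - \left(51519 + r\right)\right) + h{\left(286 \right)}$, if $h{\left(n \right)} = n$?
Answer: $- \frac{848913779618771}{7821673542} \approx -1.0853 \cdot 10^{5}$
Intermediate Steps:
$\left(\left(\frac{166750}{-99828} - \frac{23207}{-156703}\right) - \left(51519 + r\right)\right) + h{\left(286 \right)} = \left(\left(\frac{166750}{-99828} - \frac{23207}{-156703}\right) - 108818\right) + 286 = \left(\left(166750 \left(- \frac{1}{99828}\right) - - \frac{23207}{156703}\right) - 108818\right) + 286 = \left(\left(- \frac{83375}{49914} + \frac{23207}{156703}\right) - 108818\right) + 286 = \left(- \frac{11906758427}{7821673542} - 108818\right) + 286 = - \frac{851150778251783}{7821673542} + 286 = - \frac{848913779618771}{7821673542}$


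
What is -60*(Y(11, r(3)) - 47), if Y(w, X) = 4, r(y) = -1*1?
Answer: 2580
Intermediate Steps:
r(y) = -1
-60*(Y(11, r(3)) - 47) = -60*(4 - 47) = -60*(-43) = 2580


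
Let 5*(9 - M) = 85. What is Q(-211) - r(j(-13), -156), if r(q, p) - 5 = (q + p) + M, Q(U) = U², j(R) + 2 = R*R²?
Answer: 46879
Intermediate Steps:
M = -8 (M = 9 - ⅕*85 = 9 - 17 = -8)
j(R) = -2 + R³ (j(R) = -2 + R*R² = -2 + R³)
r(q, p) = -3 + p + q (r(q, p) = 5 + ((q + p) - 8) = 5 + ((p + q) - 8) = 5 + (-8 + p + q) = -3 + p + q)
Q(-211) - r(j(-13), -156) = (-211)² - (-3 - 156 + (-2 + (-13)³)) = 44521 - (-3 - 156 + (-2 - 2197)) = 44521 - (-3 - 156 - 2199) = 44521 - 1*(-2358) = 44521 + 2358 = 46879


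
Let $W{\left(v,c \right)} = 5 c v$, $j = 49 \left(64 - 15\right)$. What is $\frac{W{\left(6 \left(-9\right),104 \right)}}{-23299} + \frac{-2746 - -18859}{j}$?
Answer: $\frac{442836867}{55940899} \approx 7.9162$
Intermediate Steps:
$j = 2401$ ($j = 49 \cdot 49 = 2401$)
$W{\left(v,c \right)} = 5 c v$
$\frac{W{\left(6 \left(-9\right),104 \right)}}{-23299} + \frac{-2746 - -18859}{j} = \frac{5 \cdot 104 \cdot 6 \left(-9\right)}{-23299} + \frac{-2746 - -18859}{2401} = 5 \cdot 104 \left(-54\right) \left(- \frac{1}{23299}\right) + \left(-2746 + 18859\right) \frac{1}{2401} = \left(-28080\right) \left(- \frac{1}{23299}\right) + 16113 \cdot \frac{1}{2401} = \frac{28080}{23299} + \frac{16113}{2401} = \frac{442836867}{55940899}$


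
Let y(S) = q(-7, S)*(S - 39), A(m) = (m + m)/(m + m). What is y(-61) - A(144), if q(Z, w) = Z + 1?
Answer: 599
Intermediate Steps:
q(Z, w) = 1 + Z
A(m) = 1 (A(m) = (2*m)/((2*m)) = (2*m)*(1/(2*m)) = 1)
y(S) = 234 - 6*S (y(S) = (1 - 7)*(S - 39) = -6*(-39 + S) = 234 - 6*S)
y(-61) - A(144) = (234 - 6*(-61)) - 1*1 = (234 + 366) - 1 = 600 - 1 = 599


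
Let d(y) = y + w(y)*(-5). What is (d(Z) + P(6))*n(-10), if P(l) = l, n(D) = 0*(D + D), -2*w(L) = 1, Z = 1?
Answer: 0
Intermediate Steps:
w(L) = -1/2 (w(L) = -1/2*1 = -1/2)
n(D) = 0 (n(D) = 0*(2*D) = 0)
d(y) = 5/2 + y (d(y) = y - 1/2*(-5) = y + 5/2 = 5/2 + y)
(d(Z) + P(6))*n(-10) = ((5/2 + 1) + 6)*0 = (7/2 + 6)*0 = (19/2)*0 = 0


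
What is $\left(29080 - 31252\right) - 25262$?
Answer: $-27434$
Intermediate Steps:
$\left(29080 - 31252\right) - 25262 = -2172 - 25262 = -27434$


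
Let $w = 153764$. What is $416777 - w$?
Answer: $263013$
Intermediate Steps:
$416777 - w = 416777 - 153764 = 263013$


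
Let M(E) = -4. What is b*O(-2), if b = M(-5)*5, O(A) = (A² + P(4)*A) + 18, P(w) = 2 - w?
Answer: -520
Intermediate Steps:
O(A) = 18 + A² - 2*A (O(A) = (A² + (2 - 1*4)*A) + 18 = (A² + (2 - 4)*A) + 18 = (A² - 2*A) + 18 = 18 + A² - 2*A)
b = -20 (b = -4*5 = -20)
b*O(-2) = -20*(18 + (-2)² - 2*(-2)) = -20*(18 + 4 + 4) = -20*26 = -520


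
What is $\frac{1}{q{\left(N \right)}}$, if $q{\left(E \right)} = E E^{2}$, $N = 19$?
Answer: $\frac{1}{6859} \approx 0.00014579$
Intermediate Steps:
$q{\left(E \right)} = E^{3}$
$\frac{1}{q{\left(N \right)}} = \frac{1}{19^{3}} = \frac{1}{6859}$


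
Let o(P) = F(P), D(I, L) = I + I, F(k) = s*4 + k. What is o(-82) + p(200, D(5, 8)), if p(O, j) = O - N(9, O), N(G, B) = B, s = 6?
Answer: -58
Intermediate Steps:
F(k) = 24 + k (F(k) = 6*4 + k = 24 + k)
D(I, L) = 2*I
p(O, j) = 0 (p(O, j) = O - O = 0)
o(P) = 24 + P
o(-82) + p(200, D(5, 8)) = (24 - 82) + 0 = -58 + 0 = -58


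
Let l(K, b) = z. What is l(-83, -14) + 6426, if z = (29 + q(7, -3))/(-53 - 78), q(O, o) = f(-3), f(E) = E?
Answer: 841780/131 ≈ 6425.8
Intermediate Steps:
q(O, o) = -3
z = -26/131 (z = (29 - 3)/(-53 - 78) = 26/(-131) = 26*(-1/131) = -26/131 ≈ -0.19847)
l(K, b) = -26/131
l(-83, -14) + 6426 = -26/131 + 6426 = 841780/131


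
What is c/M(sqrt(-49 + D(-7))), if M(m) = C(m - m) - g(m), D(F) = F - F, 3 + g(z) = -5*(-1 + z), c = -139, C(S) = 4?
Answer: -278/1229 + 4865*I/1229 ≈ -0.2262 + 3.9585*I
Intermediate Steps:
g(z) = 2 - 5*z (g(z) = -3 - 5*(-1 + z) = -3 + (5 - 5*z) = 2 - 5*z)
D(F) = 0
M(m) = 2 + 5*m (M(m) = 4 - (2 - 5*m) = 4 + (-2 + 5*m) = 2 + 5*m)
c/M(sqrt(-49 + D(-7))) = -139/(2 + 5*sqrt(-49 + 0)) = -139/(2 + 5*sqrt(-49)) = -139/(2 + 5*(7*I)) = -139*(2 - 35*I)/1229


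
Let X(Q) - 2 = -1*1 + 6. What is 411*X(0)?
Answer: 2877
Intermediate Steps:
X(Q) = 7 (X(Q) = 2 + (-1*1 + 6) = 2 + (-1 + 6) = 2 + 5 = 7)
411*X(0) = 411*7 = 2877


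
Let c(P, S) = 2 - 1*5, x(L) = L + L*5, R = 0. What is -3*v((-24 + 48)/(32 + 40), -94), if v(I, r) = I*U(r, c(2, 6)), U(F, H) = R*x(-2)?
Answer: 0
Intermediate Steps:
x(L) = 6*L (x(L) = L + 5*L = 6*L)
c(P, S) = -3 (c(P, S) = 2 - 5 = -3)
U(F, H) = 0 (U(F, H) = 0*(6*(-2)) = 0*(-12) = 0)
v(I, r) = 0 (v(I, r) = I*0 = 0)
-3*v((-24 + 48)/(32 + 40), -94) = -3*0 = 0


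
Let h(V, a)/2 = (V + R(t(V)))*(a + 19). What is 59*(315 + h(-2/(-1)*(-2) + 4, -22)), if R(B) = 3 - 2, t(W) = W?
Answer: 18231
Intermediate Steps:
R(B) = 1
h(V, a) = 2*(1 + V)*(19 + a) (h(V, a) = 2*((V + 1)*(a + 19)) = 2*((1 + V)*(19 + a)) = 2*(1 + V)*(19 + a))
59*(315 + h(-2/(-1)*(-2) + 4, -22)) = 59*(315 + (38 + 2*(-22) + 38*(-2/(-1)*(-2) + 4) + 2*(-2/(-1)*(-2) + 4)*(-22))) = 59*(315 + (38 - 44 + 38*(-2*(-1)*(-2) + 4) + 2*(-2*(-1)*(-2) + 4)*(-22))) = 59*(315 + (38 - 44 + 38*(2*(-2) + 4) + 2*(2*(-2) + 4)*(-22))) = 59*(315 + (38 - 44 + 38*(-4 + 4) + 2*(-4 + 4)*(-22))) = 59*(315 + (38 - 44 + 38*0 + 2*0*(-22))) = 59*(315 + (38 - 44 + 0 + 0)) = 59*(315 - 6) = 59*309 = 18231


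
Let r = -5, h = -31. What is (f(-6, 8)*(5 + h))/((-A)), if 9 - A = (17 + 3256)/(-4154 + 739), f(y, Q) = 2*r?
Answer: -17075/654 ≈ -26.109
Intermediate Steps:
f(y, Q) = -10 (f(y, Q) = 2*(-5) = -10)
A = 34008/3415 (A = 9 - (17 + 3256)/(-4154 + 739) = 9 - 3273/(-3415) = 9 - 3273*(-1)/3415 = 9 - 1*(-3273/3415) = 9 + 3273/3415 = 34008/3415 ≈ 9.9584)
(f(-6, 8)*(5 + h))/((-A)) = (-10*(5 - 31))/((-1*34008/3415)) = (-10*(-26))/(-34008/3415) = 260*(-3415/34008) = -17075/654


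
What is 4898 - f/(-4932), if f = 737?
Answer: 24157673/4932 ≈ 4898.1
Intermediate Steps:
4898 - f/(-4932) = 4898 - 737/(-4932) = 4898 - 737*(-1)/4932 = 4898 - 1*(-737/4932) = 4898 + 737/4932 = 24157673/4932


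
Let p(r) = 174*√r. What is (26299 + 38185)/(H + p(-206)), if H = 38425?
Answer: 12205900/7304027 - 55272*I*√206/7304027 ≈ 1.6711 - 0.10861*I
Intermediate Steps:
(26299 + 38185)/(H + p(-206)) = (26299 + 38185)/(38425 + 174*√(-206)) = 64484/(38425 + 174*(I*√206)) = 64484/(38425 + 174*I*√206)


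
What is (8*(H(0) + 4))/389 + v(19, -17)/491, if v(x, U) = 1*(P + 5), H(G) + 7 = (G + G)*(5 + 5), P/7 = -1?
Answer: -12562/190999 ≈ -0.065770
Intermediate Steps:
P = -7 (P = 7*(-1) = -7)
H(G) = -7 + 20*G (H(G) = -7 + (G + G)*(5 + 5) = -7 + (2*G)*10 = -7 + 20*G)
v(x, U) = -2 (v(x, U) = 1*(-7 + 5) = 1*(-2) = -2)
(8*(H(0) + 4))/389 + v(19, -17)/491 = (8*((-7 + 20*0) + 4))/389 - 2/491 = (8*((-7 + 0) + 4))*(1/389) - 2*1/491 = (8*(-7 + 4))*(1/389) - 2/491 = (8*(-3))*(1/389) - 2/491 = -24*1/389 - 2/491 = -24/389 - 2/491 = -12562/190999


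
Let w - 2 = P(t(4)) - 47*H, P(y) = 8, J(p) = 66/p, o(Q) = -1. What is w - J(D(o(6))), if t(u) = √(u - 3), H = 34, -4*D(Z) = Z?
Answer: -1852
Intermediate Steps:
D(Z) = -Z/4
t(u) = √(-3 + u)
w = -1588 (w = 2 + (8 - 47*34) = 2 + (8 - 1598) = 2 - 1590 = -1588)
w - J(D(o(6))) = -1588 - 66/((-¼*(-1))) = -1588 - 66/¼ = -1588 - 66*4 = -1588 - 1*264 = -1588 - 264 = -1852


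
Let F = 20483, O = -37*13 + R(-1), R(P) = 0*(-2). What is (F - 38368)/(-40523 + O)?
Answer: 17885/41004 ≈ 0.43618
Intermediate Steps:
R(P) = 0
O = -481 (O = -37*13 + 0 = -481 + 0 = -481)
(F - 38368)/(-40523 + O) = (20483 - 38368)/(-40523 - 481) = -17885/(-41004) = -17885*(-1/41004) = 17885/41004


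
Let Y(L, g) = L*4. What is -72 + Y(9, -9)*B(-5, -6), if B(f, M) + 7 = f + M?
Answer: -720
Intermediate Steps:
Y(L, g) = 4*L
B(f, M) = -7 + M + f (B(f, M) = -7 + (f + M) = -7 + (M + f) = -7 + M + f)
-72 + Y(9, -9)*B(-5, -6) = -72 + (4*9)*(-7 - 6 - 5) = -72 + 36*(-18) = -72 - 648 = -720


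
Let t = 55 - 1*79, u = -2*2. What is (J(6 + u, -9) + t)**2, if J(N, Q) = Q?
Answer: 1089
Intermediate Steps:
u = -4
t = -24 (t = 55 - 79 = -24)
(J(6 + u, -9) + t)**2 = (-9 - 24)**2 = (-33)**2 = 1089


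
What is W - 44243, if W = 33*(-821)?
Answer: -71336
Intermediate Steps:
W = -27093
W - 44243 = -27093 - 44243 = -71336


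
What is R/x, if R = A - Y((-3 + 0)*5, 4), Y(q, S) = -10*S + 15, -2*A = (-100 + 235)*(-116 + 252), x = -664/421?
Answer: 3854255/664 ≈ 5804.6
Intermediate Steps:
x = -664/421 (x = -664*1/421 = -664/421 ≈ -1.5772)
A = -9180 (A = -(-100 + 235)*(-116 + 252)/2 = -135*136/2 = -1/2*18360 = -9180)
Y(q, S) = 15 - 10*S
R = -9155 (R = -9180 - (15 - 10*4) = -9180 - (15 - 40) = -9180 - 1*(-25) = -9180 + 25 = -9155)
R/x = -9155/(-664/421) = -9155*(-421/664) = 3854255/664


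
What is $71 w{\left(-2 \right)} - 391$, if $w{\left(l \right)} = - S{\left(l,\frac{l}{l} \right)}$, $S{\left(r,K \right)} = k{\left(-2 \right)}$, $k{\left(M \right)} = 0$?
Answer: $-391$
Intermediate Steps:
$S{\left(r,K \right)} = 0$
$w{\left(l \right)} = 0$ ($w{\left(l \right)} = \left(-1\right) 0 = 0$)
$71 w{\left(-2 \right)} - 391 = 71 \cdot 0 - 391 = 0 - 391 = -391$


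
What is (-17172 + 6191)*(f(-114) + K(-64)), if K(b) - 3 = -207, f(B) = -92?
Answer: 3250376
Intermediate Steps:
K(b) = -204 (K(b) = 3 - 207 = -204)
(-17172 + 6191)*(f(-114) + K(-64)) = (-17172 + 6191)*(-92 - 204) = -10981*(-296) = 3250376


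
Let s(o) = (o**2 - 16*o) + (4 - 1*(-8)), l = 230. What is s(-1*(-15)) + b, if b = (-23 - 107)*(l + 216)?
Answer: -57983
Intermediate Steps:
b = -57980 (b = (-23 - 107)*(230 + 216) = -130*446 = -57980)
s(o) = 12 + o**2 - 16*o (s(o) = (o**2 - 16*o) + (4 + 8) = (o**2 - 16*o) + 12 = 12 + o**2 - 16*o)
s(-1*(-15)) + b = (12 + (-1*(-15))**2 - (-16)*(-15)) - 57980 = (12 + 15**2 - 16*15) - 57980 = (12 + 225 - 240) - 57980 = -3 - 57980 = -57983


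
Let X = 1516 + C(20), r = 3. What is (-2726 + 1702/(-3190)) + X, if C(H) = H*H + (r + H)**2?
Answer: -449046/1595 ≈ -281.53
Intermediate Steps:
C(H) = H**2 + (3 + H)**2 (C(H) = H*H + (3 + H)**2 = H**2 + (3 + H)**2)
X = 2445 (X = 1516 + (20**2 + (3 + 20)**2) = 1516 + (400 + 23**2) = 1516 + (400 + 529) = 1516 + 929 = 2445)
(-2726 + 1702/(-3190)) + X = (-2726 + 1702/(-3190)) + 2445 = (-2726 + 1702*(-1/3190)) + 2445 = (-2726 - 851/1595) + 2445 = -4348821/1595 + 2445 = -449046/1595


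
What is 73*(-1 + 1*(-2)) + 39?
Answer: -180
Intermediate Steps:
73*(-1 + 1*(-2)) + 39 = 73*(-1 - 2) + 39 = 73*(-3) + 39 = -219 + 39 = -180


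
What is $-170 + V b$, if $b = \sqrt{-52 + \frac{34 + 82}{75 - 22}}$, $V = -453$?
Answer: $-170 - \frac{1812 i \sqrt{8745}}{53} \approx -170.0 - 3197.1 i$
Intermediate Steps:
$b = \frac{4 i \sqrt{8745}}{53}$ ($b = \sqrt{-52 + \frac{116}{53}} = \sqrt{- \frac{2640}{53}} = \frac{4 i \sqrt{8745}}{53} \approx 7.0577 i$)
$-170 + V b = -170 - 453 \frac{4 i \sqrt{8745}}{53} = -170 - \frac{1812 i \sqrt{8745}}{53}$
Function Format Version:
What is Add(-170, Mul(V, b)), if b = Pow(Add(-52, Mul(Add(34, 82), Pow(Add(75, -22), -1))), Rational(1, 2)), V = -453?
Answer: Add(-170, Mul(Rational(-1812, 53), I, Pow(8745, Rational(1, 2)))) ≈ Add(-170.00, Mul(-3197.1, I))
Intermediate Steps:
b = Mul(Rational(4, 53), I, Pow(8745, Rational(1, 2))) (b = Pow(Add(-52, Mul(116, Pow(53, -1))), Rational(1, 2)) = Pow(Add(-52, Mul(116, Rational(1, 53))), Rational(1, 2)) = Pow(Add(-52, Rational(116, 53)), Rational(1, 2)) = Pow(Rational(-2640, 53), Rational(1, 2)) = Mul(Rational(4, 53), I, Pow(8745, Rational(1, 2))) ≈ Mul(7.0577, I))
Add(-170, Mul(V, b)) = Add(-170, Mul(-453, Mul(Rational(4, 53), I, Pow(8745, Rational(1, 2))))) = Add(-170, Mul(Rational(-1812, 53), I, Pow(8745, Rational(1, 2))))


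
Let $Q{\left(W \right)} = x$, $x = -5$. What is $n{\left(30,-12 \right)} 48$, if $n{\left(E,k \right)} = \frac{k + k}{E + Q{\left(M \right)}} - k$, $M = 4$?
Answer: $\frac{13248}{25} \approx 529.92$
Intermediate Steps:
$Q{\left(W \right)} = -5$
$n{\left(E,k \right)} = - k + \frac{2 k}{-5 + E}$ ($n{\left(E,k \right)} = \frac{k + k}{E - 5} - k = \frac{2 k}{-5 + E} - k = - k + \frac{2 k}{-5 + E}$)
$n{\left(30,-12 \right)} 48 = - \frac{12 \left(7 - 30\right)}{-5 + 30} \cdot 48 = - \frac{12 \left(7 - 30\right)}{25} \cdot 48 = \left(-12\right) \frac{1}{25} \left(-23\right) 48 = \frac{276}{25} \cdot 48 = \frac{13248}{25}$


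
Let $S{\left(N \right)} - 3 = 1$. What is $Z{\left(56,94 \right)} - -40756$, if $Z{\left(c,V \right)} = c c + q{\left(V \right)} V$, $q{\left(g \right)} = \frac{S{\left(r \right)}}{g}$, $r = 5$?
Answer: $43896$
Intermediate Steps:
$S{\left(N \right)} = 4$ ($S{\left(N \right)} = 3 + 1 = 4$)
$q{\left(g \right)} = \frac{4}{g}$
$Z{\left(c,V \right)} = 4 + c^{2}$ ($Z{\left(c,V \right)} = c c + \frac{4}{V} V = c^{2} + 4 = 4 + c^{2}$)
$Z{\left(56,94 \right)} - -40756 = \left(4 + 56^{2}\right) - -40756 = \left(4 + 3136\right) + 40756 = 3140 + 40756 = 43896$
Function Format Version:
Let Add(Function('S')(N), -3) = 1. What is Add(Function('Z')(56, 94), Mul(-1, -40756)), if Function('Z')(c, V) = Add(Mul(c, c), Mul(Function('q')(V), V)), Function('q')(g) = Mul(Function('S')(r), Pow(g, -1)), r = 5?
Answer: 43896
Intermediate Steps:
Function('S')(N) = 4 (Function('S')(N) = Add(3, 1) = 4)
Function('q')(g) = Mul(4, Pow(g, -1))
Function('Z')(c, V) = Add(4, Pow(c, 2)) (Function('Z')(c, V) = Add(Mul(c, c), Mul(Mul(4, Pow(V, -1)), V)) = Add(Pow(c, 2), 4) = Add(4, Pow(c, 2)))
Add(Function('Z')(56, 94), Mul(-1, -40756)) = Add(Add(4, Pow(56, 2)), Mul(-1, -40756)) = Add(Add(4, 3136), 40756) = Add(3140, 40756) = 43896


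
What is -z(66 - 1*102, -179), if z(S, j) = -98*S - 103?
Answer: -3425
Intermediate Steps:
z(S, j) = -103 - 98*S
-z(66 - 1*102, -179) = -(-103 - 98*(66 - 1*102)) = -(-103 - 98*(66 - 102)) = -(-103 - 98*(-36)) = -(-103 + 3528) = -1*3425 = -3425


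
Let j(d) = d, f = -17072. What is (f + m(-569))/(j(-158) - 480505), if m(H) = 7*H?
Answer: 21055/480663 ≈ 0.043804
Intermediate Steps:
(f + m(-569))/(j(-158) - 480505) = (-17072 + 7*(-569))/(-158 - 480505) = (-17072 - 3983)/(-480663) = -21055*(-1/480663) = 21055/480663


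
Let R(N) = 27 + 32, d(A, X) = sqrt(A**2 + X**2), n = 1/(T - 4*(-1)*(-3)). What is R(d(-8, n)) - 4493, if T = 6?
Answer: -4434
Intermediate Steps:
n = -1/6 (n = 1/(6 - 4*(-1)*(-3)) = 1/(6 + 4*(-3)) = 1/(6 - 12) = 1/(-6) = -1/6 ≈ -0.16667)
R(N) = 59
R(d(-8, n)) - 4493 = 59 - 4493 = -4434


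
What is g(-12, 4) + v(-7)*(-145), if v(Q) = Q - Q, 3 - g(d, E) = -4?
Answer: 7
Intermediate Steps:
g(d, E) = 7 (g(d, E) = 3 - 1*(-4) = 3 + 4 = 7)
v(Q) = 0
g(-12, 4) + v(-7)*(-145) = 7 + 0*(-145) = 7 + 0 = 7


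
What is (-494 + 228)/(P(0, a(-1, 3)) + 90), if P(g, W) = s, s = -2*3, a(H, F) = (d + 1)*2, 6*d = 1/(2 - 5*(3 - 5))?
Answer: -19/6 ≈ -3.1667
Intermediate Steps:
d = 1/72 (d = 1/(6*(2 - 5*(3 - 5))) = 1/(6*(2 - 5*(-2))) = 1/(6*(2 + 10)) = (⅙)/12 = (⅙)*(1/12) = 1/72 ≈ 0.013889)
a(H, F) = 73/36 (a(H, F) = (1/72 + 1)*2 = (73/72)*2 = 73/36)
s = -6
P(g, W) = -6
(-494 + 228)/(P(0, a(-1, 3)) + 90) = (-494 + 228)/(-6 + 90) = -266/84 = -266*1/84 = -19/6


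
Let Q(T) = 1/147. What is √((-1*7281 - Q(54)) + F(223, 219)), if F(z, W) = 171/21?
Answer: I*√3207333/21 ≈ 85.281*I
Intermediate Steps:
Q(T) = 1/147
F(z, W) = 57/7 (F(z, W) = 171*(1/21) = 57/7)
√((-1*7281 - Q(54)) + F(223, 219)) = √((-1*7281 - 1*1/147) + 57/7) = √((-7281 - 1/147) + 57/7) = √(-1070308/147 + 57/7) = √(-1069111/147) = I*√3207333/21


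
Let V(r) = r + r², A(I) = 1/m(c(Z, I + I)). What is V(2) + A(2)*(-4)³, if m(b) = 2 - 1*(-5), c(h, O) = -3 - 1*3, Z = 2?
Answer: -22/7 ≈ -3.1429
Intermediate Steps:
c(h, O) = -6 (c(h, O) = -3 - 3 = -6)
m(b) = 7 (m(b) = 2 + 5 = 7)
A(I) = ⅐ (A(I) = 1/7 = ⅐)
V(2) + A(2)*(-4)³ = 2*(1 + 2) + (⅐)*(-4)³ = 2*3 + (⅐)*(-64) = 6 - 64/7 = -22/7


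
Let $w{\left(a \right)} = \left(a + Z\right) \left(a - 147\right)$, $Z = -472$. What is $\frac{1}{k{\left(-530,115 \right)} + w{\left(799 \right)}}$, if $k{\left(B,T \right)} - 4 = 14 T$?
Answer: $\frac{1}{214818} \approx 4.6551 \cdot 10^{-6}$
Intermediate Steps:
$k{\left(B,T \right)} = 4 + 14 T$
$w{\left(a \right)} = \left(-472 + a\right) \left(-147 + a\right)$ ($w{\left(a \right)} = \left(a - 472\right) \left(a - 147\right) = \left(-472 + a\right) \left(-147 + a\right)$)
$\frac{1}{k{\left(-530,115 \right)} + w{\left(799 \right)}} = \frac{1}{\left(4 + 14 \cdot 115\right) + \left(69384 + 799^{2} - 494581\right)} = \frac{1}{\left(4 + 1610\right) + \left(69384 + 638401 - 494581\right)} = \frac{1}{1614 + 213204} = \frac{1}{214818}$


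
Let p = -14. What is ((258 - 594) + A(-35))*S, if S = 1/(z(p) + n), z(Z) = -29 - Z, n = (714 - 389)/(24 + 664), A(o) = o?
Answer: 255248/9995 ≈ 25.538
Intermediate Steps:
n = 325/688 ≈ 0.47238
S = -688/9995 (S = 1/((-29 - 1*(-14)) + 325/688) = 1/((-29 + 14) + 325/688) = 1/(-15 + 325/688) = 1/(-9995/688) = -688/9995 ≈ -0.068834)
((258 - 594) + A(-35))*S = ((258 - 594) - 35)*(-688/9995) = (-336 - 35)*(-688/9995) = -371*(-688/9995) = 255248/9995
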